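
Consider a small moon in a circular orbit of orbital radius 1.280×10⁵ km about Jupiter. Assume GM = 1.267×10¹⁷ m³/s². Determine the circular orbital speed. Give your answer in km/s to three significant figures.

r = 1.280×10⁵ km = 1.280×10⁸ m.
For a circular orbit v = √(μ/r) = √(1.267×10¹⁷ / 1.280×10⁸) = √(9.898×10⁸) = 31460 m/s.
That is 31.46 km/s.

v ≈ 31.5 km/s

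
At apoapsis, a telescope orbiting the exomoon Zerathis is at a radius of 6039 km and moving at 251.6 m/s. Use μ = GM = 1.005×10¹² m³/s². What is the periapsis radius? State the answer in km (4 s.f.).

periapsis radius ≈ 1418 km

r_a = 6.039×10⁶ m.
Specific energy ε = v²/2 − μ/r = -1.348×10⁵ J/kg, so a = −μ/(2ε) = 3.729×10⁶ m.
The apsides satisfy r_p + r_a = 2a, so the periapsis radius is 2a − r_a = 1.418×10⁶ m = 1418.3 km.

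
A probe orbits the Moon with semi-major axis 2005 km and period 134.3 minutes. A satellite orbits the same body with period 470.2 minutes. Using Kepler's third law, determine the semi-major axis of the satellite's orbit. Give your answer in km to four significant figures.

a₂ ≈ 4623 km

Kepler's third law: a³ ∝ T², so a₂ = a₁ (T₂/T₁)^(2/3).
T₂/T₁ = 3.501, (T₂/T₁)^(2/3) = 2.306.
a₂ = 2005 × 2.306 = 4623 km.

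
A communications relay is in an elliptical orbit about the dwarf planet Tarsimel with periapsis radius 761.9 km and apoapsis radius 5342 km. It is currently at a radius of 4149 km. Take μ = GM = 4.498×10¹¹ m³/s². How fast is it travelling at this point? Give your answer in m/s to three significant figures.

Semi-major axis a = (r_p + r_a)/2 = 3051.9 km = 3.052×10⁶ m.
Vis-viva: v² = μ(2/r − 1/a) = 4.498×10¹¹ × (4.820×10⁻⁷ − 3.277×10⁻⁷) = 6.944×10⁴ m²/s².
v = 263.5 m/s.

v ≈ 264 m/s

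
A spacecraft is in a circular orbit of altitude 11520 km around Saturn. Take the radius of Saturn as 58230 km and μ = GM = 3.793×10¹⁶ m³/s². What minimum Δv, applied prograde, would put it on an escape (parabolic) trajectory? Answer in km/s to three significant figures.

Δv ≈ 9.66 km/s

r = 58230 + 11520 = 69750 km = 6.9750×10⁷ m.
Circular speed v_c = √(μ/r) = 23320 m/s.
Escape speed v_esc = √(2μ/r) = √2 × v_c = 32980 m/s.
Δv = v_esc − v_c = 9659 m/s = 9.659 km/s.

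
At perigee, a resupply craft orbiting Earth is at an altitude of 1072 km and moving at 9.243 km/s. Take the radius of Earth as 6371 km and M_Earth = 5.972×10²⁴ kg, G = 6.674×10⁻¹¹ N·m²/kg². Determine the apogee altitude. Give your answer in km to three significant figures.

apogee altitude ≈ 23000 km

μ = GM = 6.674×10⁻¹¹ × 5.972×10²⁴ = 3.986×10¹⁴ m³/s².
r_p = 6371 + 1072 = 7443.0 km = 7.443×10⁶ m.
Specific energy ε = v²/2 − μ/r = -1.083×10⁷ J/kg, so a = −μ/(2ε) = 1.840×10⁷ m.
The apsides satisfy r_p + r_a = 2a, so the apogee radius is 2a − r_p = 2.935×10⁷ m = 29348 km.
Apogee altitude = 29348 − 6371 = 22977 km.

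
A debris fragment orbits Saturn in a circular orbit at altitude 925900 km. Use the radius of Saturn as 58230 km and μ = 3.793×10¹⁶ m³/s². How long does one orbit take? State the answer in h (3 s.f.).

T ≈ 277 h

r = 58230 + 925900 = 984130 km = 9.8413×10⁸ m.
Kepler's third law: T = 2π√(r³/μ) = 2π√((9.841×10⁸)³ / 3.793×10¹⁶).
r³/μ = 2.513×10¹⁰ s², so T = 2π × 1.585×10⁵ = 9.960×10⁵ s.
Converting: 9.960×10⁵ s ÷ 3600 = 276.7 h.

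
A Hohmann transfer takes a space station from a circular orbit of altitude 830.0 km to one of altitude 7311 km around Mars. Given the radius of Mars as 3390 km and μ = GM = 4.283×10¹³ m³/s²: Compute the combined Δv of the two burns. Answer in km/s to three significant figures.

r₁ = 3390 + 830.0 = 4220.0 km = 4.2200×10⁶ m.
r₂ = 3390 + 7311 = 10701 km = 1.0701×10⁷ m.
Transfer ellipse a_t = (r₁ + r₂)/2 = 7.460×10⁶ m.
At r₁: circular v_c1 = √(μ/r₁) = 3186 m/s; transfer-periapsis v_p = √[μ(2/r₁ − 1/a_t)] = 3815 m/s.
Δv₁ = v_p − v_c1 = 629.7 m/s.
At r₂: circular v_c2 = √(μ/r₂) = 2001 m/s; transfer-apoapsis v_a = √[μ(2/r₂ − 1/a_t)] = 1505 m/s.
Δv₂ = v_c2 − v_a = 496.0 m/s.
Total Δv = Δv₁ + Δv₂ = 1126 m/s = 1.126 km/s.

Δv_total ≈ 1.13 km/s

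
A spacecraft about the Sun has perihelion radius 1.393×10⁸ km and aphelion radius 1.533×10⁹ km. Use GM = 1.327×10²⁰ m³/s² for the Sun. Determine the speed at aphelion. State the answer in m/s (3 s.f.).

v ≈ 3800 m/s

Semi-major axis a = (r_p + r_a)/2 = 8.3615×10⁸ km = 8.362×10¹¹ m.
Vis-viva: v² = μ(2/r − 1/a) = 1.327×10²⁰ × (1.305×10⁻¹² − 1.196×10⁻¹²) = 1.442×10⁷ m²/s².
v = 3798 m/s.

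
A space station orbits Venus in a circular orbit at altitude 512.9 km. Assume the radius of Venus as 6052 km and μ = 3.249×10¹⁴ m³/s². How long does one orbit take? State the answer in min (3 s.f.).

T ≈ 97.7 min

r = 6052 + 512.9 = 6564.9 km = 6.5649×10⁶ m.
Kepler's third law: T = 2π√(r³/μ) = 2π√((6.565×10⁶)³ / 3.249×10¹⁴).
r³/μ = 8.708×10⁵ s², so T = 2π × 9.332×10² = 5.863×10³ s.
Converting: 5.863×10³ s ÷ 60.00 = 97.72 min.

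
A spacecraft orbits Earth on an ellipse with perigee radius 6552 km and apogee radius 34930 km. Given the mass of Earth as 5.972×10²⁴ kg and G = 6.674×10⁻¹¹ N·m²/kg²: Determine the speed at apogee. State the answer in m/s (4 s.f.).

v ≈ 1899 m/s

μ = GM = 6.674×10⁻¹¹ × 5.972×10²⁴ = 3.986×10¹⁴ m³/s².
Semi-major axis a = (r_p + r_a)/2 = 20741 km = 2.074×10⁷ m.
Vis-viva: v² = μ(2/r − 1/a) = 3.986×10¹⁴ × (5.726×10⁻⁸ − 4.821×10⁻⁸) = 3.605×10⁶ m²/s².
v = 1899 m/s.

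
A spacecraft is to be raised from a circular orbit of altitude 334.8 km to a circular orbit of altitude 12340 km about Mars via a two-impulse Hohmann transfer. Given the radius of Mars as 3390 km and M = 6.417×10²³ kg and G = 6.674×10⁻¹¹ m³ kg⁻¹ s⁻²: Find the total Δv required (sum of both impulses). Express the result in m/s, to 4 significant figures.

Δv_total ≈ 1550 m/s

μ = GM = 6.674×10⁻¹¹ × 6.417×10²³ = 4.283×10¹³ m³/s².
r₁ = 3390 + 334.8 = 3724.8 km = 3.7248×10⁶ m.
r₂ = 3390 + 12340 = 15730 km = 1.5730×10⁷ m.
Transfer ellipse a_t = (r₁ + r₂)/2 = 9.727×10⁶ m.
At r₁: circular v_c1 = √(μ/r₁) = 3391 m/s; transfer-periapsis v_p = √[μ(2/r₁ − 1/a_t)] = 4312 m/s.
Δv₁ = v_p − v_c1 = 921.1 m/s.
At r₂: circular v_c2 = √(μ/r₂) = 1650 m/s; transfer-apoapsis v_a = √[μ(2/r₂ − 1/a_t)] = 1021 m/s.
Δv₂ = v_c2 − v_a = 629.0 m/s.
Total Δv = Δv₁ + Δv₂ = 1550 m/s.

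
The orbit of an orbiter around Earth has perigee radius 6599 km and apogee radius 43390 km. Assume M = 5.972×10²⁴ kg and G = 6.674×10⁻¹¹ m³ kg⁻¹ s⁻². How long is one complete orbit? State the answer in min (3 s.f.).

T ≈ 655 min

μ = GM = 6.674×10⁻¹¹ × 5.972×10²⁴ = 3.986×10¹⁴ m³/s².
Semi-major axis a = (r_p + r_a)/2 = (6599.0 + 43390)/2 = 24994 km = 2.499×10⁷ m.
By Kepler's third law T = 2π√(a³/μ) = 2π × 6.259×10³ = 3.933×10⁴ s.
= 655.5 min.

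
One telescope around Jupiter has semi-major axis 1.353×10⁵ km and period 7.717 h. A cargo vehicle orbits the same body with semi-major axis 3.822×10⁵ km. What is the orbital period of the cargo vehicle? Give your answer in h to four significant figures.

Kepler's third law: T² ∝ a³, so T₂ = T₁ (a₂/a₁)^(3/2).
a₂/a₁ = 2.825, (a₂/a₁)^(3/2) = 4.748.
T₂ = 7.717 × 4.748 = 36.64 h.

T₂ ≈ 36.64 h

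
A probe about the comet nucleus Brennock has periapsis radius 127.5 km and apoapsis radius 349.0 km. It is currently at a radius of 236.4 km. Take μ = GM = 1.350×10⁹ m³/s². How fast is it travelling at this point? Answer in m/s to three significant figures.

Semi-major axis a = (r_p + r_a)/2 = 238.25 km = 2.382×10⁵ m.
Vis-viva: v² = μ(2/r − 1/a) = 1.350×10⁹ × (8.460×10⁻⁶ − 4.197×10⁻⁶) = 5.755×10³ m²/s².
v = 75.86 m/s.

v ≈ 75.9 m/s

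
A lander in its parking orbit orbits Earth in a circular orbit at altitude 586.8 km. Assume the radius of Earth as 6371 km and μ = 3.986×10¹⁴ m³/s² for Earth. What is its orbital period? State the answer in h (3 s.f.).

r = 6371 + 586.8 = 6957.8 km = 6.9578×10⁶ m.
Kepler's third law: T = 2π√(r³/μ) = 2π√((6.958×10⁶)³ / 3.986×10¹⁴).
r³/μ = 8.450×10⁵ s², so T = 2π × 9.193×10² = 5.776×10³ s.
Converting: 5.776×10³ s ÷ 3600 = 1.604 h.

T ≈ 1.60 h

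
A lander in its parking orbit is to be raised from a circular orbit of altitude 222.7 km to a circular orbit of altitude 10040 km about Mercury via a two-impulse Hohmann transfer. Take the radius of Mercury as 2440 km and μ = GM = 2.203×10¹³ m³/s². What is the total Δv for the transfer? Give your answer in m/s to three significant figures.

r₁ = 2440 + 222.7 = 2662.7 km = 2.6627×10⁶ m.
r₂ = 2440 + 10040 = 12480 km = 1.2480×10⁷ m.
Transfer ellipse a_t = (r₁ + r₂)/2 = 7.571×10⁶ m.
At r₁: circular v_c1 = √(μ/r₁) = 2876 m/s; transfer-periherm v_p = √[μ(2/r₁ − 1/a_t)] = 3693 m/s.
Δv₁ = v_p − v_c1 = 816.5 m/s.
At r₂: circular v_c2 = √(μ/r₂) = 1329 m/s; transfer-apoherm v_a = √[μ(2/r₂ − 1/a_t)] = 787.9 m/s.
Δv₂ = v_c2 − v_a = 540.7 m/s.
Total Δv = Δv₁ + Δv₂ = 1357 m/s.

Δv_total ≈ 1360 m/s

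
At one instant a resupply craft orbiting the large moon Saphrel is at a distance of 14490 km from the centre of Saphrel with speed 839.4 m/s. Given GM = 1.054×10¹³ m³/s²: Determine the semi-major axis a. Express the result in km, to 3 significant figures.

a ≈ 14000 km

r = 1.449×10⁷ m.
Vis-viva rearranged: 1/a = 2/r − v²/μ = 1.380×10⁻⁷ − 6.685×10⁻⁸ = 7.118×10⁻⁸ m⁻¹.
a = 1.405×10⁷ m = 14050 km.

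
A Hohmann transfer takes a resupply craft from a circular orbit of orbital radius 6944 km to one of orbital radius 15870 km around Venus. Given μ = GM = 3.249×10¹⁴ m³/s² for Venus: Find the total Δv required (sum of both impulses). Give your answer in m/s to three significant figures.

r₁ = 6944 km = 6.944×10⁶ m.
r₂ = 15870 km = 1.587×10⁷ m.
Transfer ellipse a_t = (r₁ + r₂)/2 = 1.141×10⁷ m.
At r₁: circular v_c1 = √(μ/r₁) = 6840 m/s; transfer-periapsis v_p = √[μ(2/r₁ − 1/a_t)] = 8068 m/s.
Δv₁ = v_p − v_c1 = 1228 m/s.
At r₂: circular v_c2 = √(μ/r₂) = 4525 m/s; transfer-apoapsis v_a = √[μ(2/r₂ − 1/a_t)] = 3530 m/s.
Δv₂ = v_c2 − v_a = 994.4 m/s.
Total Δv = Δv₁ + Δv₂ = 2222 m/s.

Δv_total ≈ 2220 m/s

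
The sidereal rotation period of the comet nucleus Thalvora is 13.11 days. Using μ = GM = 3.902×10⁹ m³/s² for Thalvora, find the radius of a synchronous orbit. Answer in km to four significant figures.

T = 13.11 days = 1.133×10⁶ s.
A synchronous orbit has period T, so by Kepler's third law a = (μT²/4π²)^(1/3).
μT²/4π² = 3.902×10⁹ × (1.133×10⁶)² / 39.48 = 1.268×10²⁰ m³.
a = 5.024×10⁶ m = 5024.0 km.

r_sync ≈ 5024 km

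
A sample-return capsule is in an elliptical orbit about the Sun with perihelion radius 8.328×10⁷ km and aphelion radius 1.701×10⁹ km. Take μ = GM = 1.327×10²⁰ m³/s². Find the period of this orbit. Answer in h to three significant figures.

Semi-major axis a = (r_p + r_a)/2 = (8.3280×10⁷ + 1.7010×10⁹)/2 = 8.9214×10⁸ km = 8.921×10¹¹ m.
By Kepler's third law T = 2π√(a³/μ) = 2π × 7.315×10⁷ = 4.596×10⁸ s.
= 1.277×10⁵ h.

T ≈ 128000 h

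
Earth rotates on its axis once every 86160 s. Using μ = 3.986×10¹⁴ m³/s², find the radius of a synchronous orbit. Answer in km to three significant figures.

A synchronous orbit has period T, so by Kepler's third law a = (μT²/4π²)^(1/3).
μT²/4π² = 3.986×10¹⁴ × (8.616×10⁴)² / 39.48 = 7.495×10²² m³.
a = 4.216×10⁷ m = 42163 km.

r_sync ≈ 42200 km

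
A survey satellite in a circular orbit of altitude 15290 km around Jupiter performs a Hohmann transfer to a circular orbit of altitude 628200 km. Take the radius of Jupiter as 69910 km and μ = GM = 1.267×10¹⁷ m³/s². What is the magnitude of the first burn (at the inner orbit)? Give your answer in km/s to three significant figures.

r₁ = 69910 + 15290 = 85200 km = 8.5200×10⁷ m.
r₂ = 69910 + 628200 = 698110 km = 6.9811×10⁸ m.
Transfer ellipse a_t = (r₁ + r₂)/2 = 3.917×10⁸ m.
At r₁: circular v_c1 = √(μ/r₁) = 38560 m/s; transfer-perijove v_p = √[μ(2/r₁ − 1/a_t)] = 51480 m/s.
Δv₁ = v_p − v_c1 = 12920 m/s.
= 12.92 km/s.

Δv ≈ 12.9 km/s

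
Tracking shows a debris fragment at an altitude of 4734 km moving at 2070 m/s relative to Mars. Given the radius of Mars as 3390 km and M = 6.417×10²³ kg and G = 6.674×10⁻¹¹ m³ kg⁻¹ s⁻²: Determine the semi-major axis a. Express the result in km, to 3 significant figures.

a ≈ 6840 km

μ = GM = 6.674×10⁻¹¹ × 6.417×10²³ = 4.283×10¹³ m³/s².
r = 3390 + 4734 = 8124.0 km = 8.124×10⁶ m.
Vis-viva rearranged: 1/a = 2/r − v²/μ = 2.462×10⁻⁷ − 1.001×10⁻⁷ = 1.461×10⁻⁷ m⁻¹.
a = 6.843×10⁶ m = 6843.1 km.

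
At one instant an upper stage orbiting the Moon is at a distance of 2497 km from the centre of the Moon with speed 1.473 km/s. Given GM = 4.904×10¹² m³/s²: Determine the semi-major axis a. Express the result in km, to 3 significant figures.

a ≈ 2790 km

r = 2.497×10⁶ m.
Specific orbital energy ε = v²/2 − μ/r = (1473)²/2 − 4.904×10¹²/2.497×10⁶ = -8.791×10⁵ J/kg.
Since ε = −μ/(2a), a = −μ/(2ε) = 2.789×10⁶ m = 2789.2 km.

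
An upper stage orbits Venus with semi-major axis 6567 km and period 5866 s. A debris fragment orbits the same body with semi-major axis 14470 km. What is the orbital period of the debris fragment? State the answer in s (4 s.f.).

T₂ ≈ 19190 s

Kepler's third law: T² ∝ a³, so T₂ = T₁ (a₂/a₁)^(3/2).
a₂/a₁ = 2.203, (a₂/a₁)^(3/2) = 3.271.
T₂ = 5866 × 3.271 = 19190 s.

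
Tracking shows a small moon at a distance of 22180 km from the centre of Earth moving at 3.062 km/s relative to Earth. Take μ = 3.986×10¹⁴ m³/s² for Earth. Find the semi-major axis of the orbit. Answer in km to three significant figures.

a ≈ 15000 km

r = 2.218×10⁷ m.
Vis-viva rearranged: 1/a = 2/r − v²/μ = 9.017×10⁻⁸ − 2.352×10⁻⁸ = 6.665×10⁻⁸ m⁻¹.
a = 1.500×10⁷ m = 15004 km.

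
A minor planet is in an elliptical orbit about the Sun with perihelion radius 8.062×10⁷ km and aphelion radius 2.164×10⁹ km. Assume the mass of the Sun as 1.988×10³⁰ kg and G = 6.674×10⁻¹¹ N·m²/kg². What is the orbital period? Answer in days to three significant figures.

μ = GM = 6.674×10⁻¹¹ × 1.988×10³⁰ = 1.327×10²⁰ m³/s².
Semi-major axis a = (r_p + r_a)/2 = (8.0620×10⁷ + 2.1640×10⁹)/2 = 1.1223×10⁹ km = 1.122×10¹² m.
By Kepler's third law T = 2π√(a³/μ) = 2π × 1.032×10⁸ = 6.486×10⁸ s.
= 7506 days.

T ≈ 7510 days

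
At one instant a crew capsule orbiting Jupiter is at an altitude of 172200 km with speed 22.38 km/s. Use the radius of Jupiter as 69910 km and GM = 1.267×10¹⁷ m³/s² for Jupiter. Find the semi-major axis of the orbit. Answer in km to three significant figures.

r = 69910 + 172200 = 2.4211×10⁵ km = 2.421×10⁸ m.
Vis-viva rearranged: 1/a = 2/r − v²/μ = 8.261×10⁻⁹ − 3.953×10⁻⁹ = 4.308×10⁻⁹ m⁻¹.
a = 2.322×10⁸ m = 2.3215×10⁵ km.

a ≈ 2.32×10⁵ km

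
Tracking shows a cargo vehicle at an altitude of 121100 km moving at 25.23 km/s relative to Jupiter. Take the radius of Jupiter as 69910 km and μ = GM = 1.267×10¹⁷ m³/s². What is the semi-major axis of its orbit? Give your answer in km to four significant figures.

r = 69910 + 121100 = 1.9101×10⁵ km = 1.910×10⁸ m.
Vis-viva rearranged: 1/a = 2/r − v²/μ = 1.047×10⁻⁸ − 5.024×10⁻⁹ = 5.447×10⁻⁹ m⁻¹.
a = 1.836×10⁸ m = 1.8360×10⁵ km.

a ≈ 1.836×10⁵ km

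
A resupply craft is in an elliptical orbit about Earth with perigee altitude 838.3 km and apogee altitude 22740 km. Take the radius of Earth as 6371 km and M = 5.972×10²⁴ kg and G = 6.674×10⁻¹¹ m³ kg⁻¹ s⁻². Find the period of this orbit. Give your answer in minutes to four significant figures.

μ = GM = 6.674×10⁻¹¹ × 5.972×10²⁴ = 3.986×10¹⁴ m³/s².
r_p = 6371 + 838.3 = 7209.3 km = 7.2093×10⁶ m.
r_a = 6371 + 22740 = 29111 km = 2.9111×10⁷ m.
Semi-major axis a = (r_p + r_a)/2 = (7209.3 + 29111)/2 = 18160 km = 1.816×10⁷ m.
By Kepler's third law T = 2π√(a³/μ) = 2π × 3.876×10³ = 2.436×10⁴ s.
= 405.9 minutes.

T ≈ 405.9 minutes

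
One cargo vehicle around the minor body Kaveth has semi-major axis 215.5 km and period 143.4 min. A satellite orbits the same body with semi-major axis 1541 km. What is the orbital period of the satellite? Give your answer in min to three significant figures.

Kepler's third law: T² ∝ a³, so T₂ = T₁ (a₂/a₁)^(3/2).
a₂/a₁ = 7.151, (a₂/a₁)^(3/2) = 19.12.
T₂ = 143.4 × 19.12 = 2742 min.

T₂ ≈ 2740 min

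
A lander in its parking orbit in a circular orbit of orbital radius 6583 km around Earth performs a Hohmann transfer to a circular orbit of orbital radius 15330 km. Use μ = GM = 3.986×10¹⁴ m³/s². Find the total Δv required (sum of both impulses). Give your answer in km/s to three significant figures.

Δv_total ≈ 2.57 km/s

r₁ = 6583 km = 6.583×10⁶ m.
r₂ = 15330 km = 1.533×10⁷ m.
Transfer ellipse a_t = (r₁ + r₂)/2 = 1.096×10⁷ m.
At r₁: circular v_c1 = √(μ/r₁) = 7781 m/s; transfer-perigee v_p = √[μ(2/r₁ − 1/a_t)] = 9204 m/s.
Δv₁ = v_p − v_c1 = 1423 m/s.
At r₂: circular v_c2 = √(μ/r₂) = 5099 m/s; transfer-apogee v_a = √[μ(2/r₂ − 1/a_t)] = 3953 m/s.
Δv₂ = v_c2 − v_a = 1147 m/s.
Total Δv = Δv₁ + Δv₂ = 2570 m/s = 2.570 km/s.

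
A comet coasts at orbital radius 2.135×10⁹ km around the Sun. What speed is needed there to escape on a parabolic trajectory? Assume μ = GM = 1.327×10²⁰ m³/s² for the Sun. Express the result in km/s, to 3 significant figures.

r = 2.135×10⁹ km = 2.135×10¹² m.
Escape speed v_esc = √(2μ/r) = √(2 × 1.327×10²⁰ / 2.135×10¹²) = √(1.243×10⁸) = 11150 m/s.
= 11.15 km/s.

v_esc ≈ 11.1 km/s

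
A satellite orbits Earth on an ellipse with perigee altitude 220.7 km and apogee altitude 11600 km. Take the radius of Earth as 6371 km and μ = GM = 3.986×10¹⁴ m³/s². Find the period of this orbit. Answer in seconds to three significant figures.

r_p = 6371 + 220.7 = 6591.7 km = 6.5917×10⁶ m.
r_a = 6371 + 11600 = 17971 km = 1.7971×10⁷ m.
Semi-major axis a = (r_p + r_a)/2 = (6591.7 + 17971)/2 = 12281 km = 1.228×10⁷ m.
By Kepler's third law T = 2π√(a³/μ) = 2π × 2.156×10³ = 1.355×10⁴ s.

T ≈ 13500 seconds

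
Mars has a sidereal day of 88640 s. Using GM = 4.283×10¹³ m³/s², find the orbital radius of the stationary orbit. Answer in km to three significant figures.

r_sync ≈ 20400 km

A synchronous orbit has period T, so by Kepler's third law a = (μT²/4π²)^(1/3).
μT²/4π² = 4.283×10¹³ × (8.864×10⁴)² / 39.48 = 8.524×10²¹ m³.
a = 2.043×10⁷ m = 20428 km.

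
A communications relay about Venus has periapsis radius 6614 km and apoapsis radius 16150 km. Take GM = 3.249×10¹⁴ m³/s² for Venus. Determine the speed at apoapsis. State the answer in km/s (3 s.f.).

v ≈ 3.42 km/s

Semi-major axis a = (r_p + r_a)/2 = 11382 km = 1.138×10⁷ m.
Vis-viva: v² = μ(2/r − 1/a) = 3.249×10¹⁴ × (1.238×10⁻⁷ − 8.786×10⁻⁸) = 1.169×10⁷ m²/s².
v = 3419 m/s = 3.419 km/s.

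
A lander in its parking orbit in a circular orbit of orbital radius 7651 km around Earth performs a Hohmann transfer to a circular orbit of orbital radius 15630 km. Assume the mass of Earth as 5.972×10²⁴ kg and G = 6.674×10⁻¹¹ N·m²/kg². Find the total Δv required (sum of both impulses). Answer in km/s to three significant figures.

Δv_total ≈ 2.10 km/s

μ = GM = 6.674×10⁻¹¹ × 5.972×10²⁴ = 3.986×10¹⁴ m³/s².
r₁ = 7651 km = 7.651×10⁶ m.
r₂ = 15630 km = 1.563×10⁷ m.
Transfer ellipse a_t = (r₁ + r₂)/2 = 1.164×10⁷ m.
At r₁: circular v_c1 = √(μ/r₁) = 7218 m/s; transfer-perigee v_p = √[μ(2/r₁ − 1/a_t)] = 8363 m/s.
Δv₁ = v_p − v_c1 = 1146 m/s.
At r₂: circular v_c2 = √(μ/r₂) = 5050 m/s; transfer-apogee v_a = √[μ(2/r₂ − 1/a_t)] = 4094 m/s.
Δv₂ = v_c2 − v_a = 955.8 m/s.
Total Δv = Δv₁ + Δv₂ = 2102 m/s = 2.102 km/s.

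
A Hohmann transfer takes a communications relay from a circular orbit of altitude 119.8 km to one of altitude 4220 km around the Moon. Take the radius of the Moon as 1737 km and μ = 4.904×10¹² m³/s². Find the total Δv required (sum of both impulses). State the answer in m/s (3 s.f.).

r₁ = 1737 + 119.8 = 1856.8 km = 1.8568×10⁶ m.
r₂ = 1737 + 4220 = 5957.0 km = 5.9570×10⁶ m.
Transfer ellipse a_t = (r₁ + r₂)/2 = 3.907×10⁶ m.
At r₁: circular v_c1 = √(μ/r₁) = 1625 m/s; transfer-perilune v_p = √[μ(2/r₁ − 1/a_t)] = 2007 m/s.
Δv₁ = v_p − v_c1 = 381.6 m/s.
At r₂: circular v_c2 = √(μ/r₂) = 907.3 m/s; transfer-apolune v_a = √[μ(2/r₂ − 1/a_t)] = 625.5 m/s.
Δv₂ = v_c2 − v_a = 281.8 m/s.
Total Δv = Δv₁ + Δv₂ = 663.4 m/s.

Δv_total ≈ 663 m/s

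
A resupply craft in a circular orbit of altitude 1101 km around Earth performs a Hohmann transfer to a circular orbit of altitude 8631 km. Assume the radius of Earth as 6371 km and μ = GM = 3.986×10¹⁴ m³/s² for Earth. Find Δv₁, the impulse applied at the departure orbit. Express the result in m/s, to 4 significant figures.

Δv ≈ 1135 m/s

r₁ = 6371 + 1101 = 7472.0 km = 7.4720×10⁶ m.
r₂ = 6371 + 8631 = 15002 km = 1.5002×10⁷ m.
Transfer ellipse a_t = (r₁ + r₂)/2 = 1.124×10⁷ m.
At r₁: circular v_c1 = √(μ/r₁) = 7304 m/s; transfer-perigee v_p = √[μ(2/r₁ − 1/a_t)] = 8439 m/s.
Δv₁ = v_p − v_c1 = 1135 m/s.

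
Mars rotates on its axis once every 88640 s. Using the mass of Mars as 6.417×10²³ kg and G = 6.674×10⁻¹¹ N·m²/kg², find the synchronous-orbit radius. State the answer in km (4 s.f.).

μ = GM = 6.674×10⁻¹¹ × 6.417×10²³ = 4.283×10¹³ m³/s².
A synchronous orbit has period T, so by Kepler's third law a = (μT²/4π²)^(1/3).
μT²/4π² = 4.283×10¹³ × (8.864×10⁴)² / 39.48 = 8.524×10²¹ m³.
a = 2.043×10⁷ m = 20427 km.

r_sync ≈ 20430 km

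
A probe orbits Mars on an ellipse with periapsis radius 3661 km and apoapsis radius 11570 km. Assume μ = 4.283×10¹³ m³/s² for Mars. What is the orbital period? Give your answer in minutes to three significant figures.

T ≈ 336 minutes

Semi-major axis a = (r_p + r_a)/2 = (3661.0 + 11570)/2 = 7615.5 km = 7.616×10⁶ m.
By Kepler's third law T = 2π√(a³/μ) = 2π × 3.211×10³ = 2.018×10⁴ s.
= 336.3 minutes.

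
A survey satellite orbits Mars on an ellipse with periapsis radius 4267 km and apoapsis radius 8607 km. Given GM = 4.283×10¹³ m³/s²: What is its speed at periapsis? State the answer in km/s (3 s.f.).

v ≈ 3.66 km/s

Semi-major axis a = (r_p + r_a)/2 = 6437.0 km = 6.437×10⁶ m.
Vis-viva: v² = μ(2/r − 1/a) = 4.283×10¹³ × (4.687×10⁻⁷ − 1.554×10⁻⁷) = 1.342×10⁷ m²/s².
v = 3664 m/s = 3.664 km/s.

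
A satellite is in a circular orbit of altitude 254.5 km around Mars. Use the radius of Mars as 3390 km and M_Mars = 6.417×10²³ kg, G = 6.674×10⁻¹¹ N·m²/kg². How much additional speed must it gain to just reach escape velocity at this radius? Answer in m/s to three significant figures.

μ = GM = 6.674×10⁻¹¹ × 6.417×10²³ = 4.283×10¹³ m³/s².
r = 3390 + 254.5 = 3644.5 km = 3.6445×10⁶ m.
Circular speed v_c = √(μ/r) = 3428 m/s.
Escape speed v_esc = √(2μ/r) = √2 × v_c = 4848 m/s.
Δv = v_esc − v_c = 1420 m/s.

Δv ≈ 1420 m/s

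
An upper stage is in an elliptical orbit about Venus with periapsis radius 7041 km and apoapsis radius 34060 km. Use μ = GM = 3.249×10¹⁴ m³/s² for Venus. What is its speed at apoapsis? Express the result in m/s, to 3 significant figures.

v ≈ 1810 m/s

Semi-major axis a = (r_p + r_a)/2 = 20550 km = 2.055×10⁷ m.
Vis-viva: v² = μ(2/r − 1/a) = 3.249×10¹⁴ × (5.872×10⁻⁸ − 4.866×10⁻⁸) = 3.268×10⁶ m²/s².
v = 1808 m/s.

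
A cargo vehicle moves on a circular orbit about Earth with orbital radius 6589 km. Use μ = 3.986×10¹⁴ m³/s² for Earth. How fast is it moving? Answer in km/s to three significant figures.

r = 6589 km = 6.589×10⁶ m.
For a circular orbit v = √(μ/r) = √(3.986×10¹⁴ / 6.589×10⁶) = √(6.049×10⁷) = 7778 m/s.
That is 7.778 km/s.

v ≈ 7.78 km/s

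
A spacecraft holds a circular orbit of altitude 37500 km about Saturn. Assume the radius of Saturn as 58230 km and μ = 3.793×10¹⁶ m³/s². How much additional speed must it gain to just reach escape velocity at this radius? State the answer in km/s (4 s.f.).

Δv ≈ 8.245 km/s

r = 58230 + 37500 = 95730 km = 9.5730×10⁷ m.
Circular speed v_c = √(μ/r) = 19910 m/s.
Escape speed v_esc = √(2μ/r) = √2 × v_c = 28150 m/s.
Δv = v_esc − v_c = 8245 m/s = 8.245 km/s.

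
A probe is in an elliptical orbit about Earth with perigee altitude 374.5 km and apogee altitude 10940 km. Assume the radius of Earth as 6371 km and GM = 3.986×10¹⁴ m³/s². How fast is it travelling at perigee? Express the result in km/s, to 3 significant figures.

r_p = 6371 + 374.5 = 6745.5 km = 6.7455×10⁶ m.
r_a = 6371 + 10940 = 17311 km = 1.7311×10⁷ m.
Semi-major axis a = (r_p + r_a)/2 = 12028 km = 1.203×10⁷ m.
Vis-viva: v² = μ(2/r − 1/a) = 3.986×10¹⁴ × (2.965×10⁻⁷ − 8.314×10⁻⁸) = 8.504×10⁷ m²/s².
v = 9222 m/s = 9.222 km/s.

v ≈ 9.22 km/s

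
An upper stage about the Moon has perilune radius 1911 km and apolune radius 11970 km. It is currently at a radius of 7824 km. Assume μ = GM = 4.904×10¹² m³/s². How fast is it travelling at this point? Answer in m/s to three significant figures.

v ≈ 740 m/s

Semi-major axis a = (r_p + r_a)/2 = 6940.5 km = 6.940×10⁶ m.
Vis-viva: v² = μ(2/r − 1/a) = 4.904×10¹² × (2.556×10⁻⁷ − 1.441×10⁻⁷) = 5.470×10⁵ m²/s².
v = 739.6 m/s.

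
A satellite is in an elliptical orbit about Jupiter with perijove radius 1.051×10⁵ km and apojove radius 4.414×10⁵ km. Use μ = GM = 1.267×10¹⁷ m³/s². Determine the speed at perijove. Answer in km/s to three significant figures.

Semi-major axis a = (r_p + r_a)/2 = 2.7325×10⁵ km = 2.732×10⁸ m.
Vis-viva: v² = μ(2/r − 1/a) = 1.267×10¹⁷ × (1.903×10⁻⁸ − 3.660×10⁻⁹) = 1.947×10⁹ m²/s².
v = 44130 m/s = 44.13 km/s.

v ≈ 44.1 km/s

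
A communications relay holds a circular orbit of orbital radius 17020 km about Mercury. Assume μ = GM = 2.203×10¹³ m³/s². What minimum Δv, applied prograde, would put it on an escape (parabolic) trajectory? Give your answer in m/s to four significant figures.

r = 17020 km = 1.702×10⁷ m.
Circular speed v_c = √(μ/r) = 1138 m/s.
Escape speed v_esc = √(2μ/r) = √2 × v_c = 1609 m/s.
Δv = v_esc − v_c = 471.3 m/s.

Δv ≈ 471.3 m/s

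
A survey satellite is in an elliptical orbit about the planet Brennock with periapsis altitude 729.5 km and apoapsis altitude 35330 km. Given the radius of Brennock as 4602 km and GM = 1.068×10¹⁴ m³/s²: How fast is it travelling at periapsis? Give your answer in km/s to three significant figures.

v ≈ 5.95 km/s

r_p = 4602 + 729.5 = 5331.5 km = 5.3315×10⁶ m.
r_a = 4602 + 35330 = 39932 km = 3.9932×10⁷ m.
Semi-major axis a = (r_p + r_a)/2 = 22632 km = 2.263×10⁷ m.
Vis-viva: v² = μ(2/r − 1/a) = 1.068×10¹⁴ × (3.751×10⁻⁷ − 4.419×10⁻⁸) = 3.534×10⁷ m²/s².
v = 5945 m/s = 5.945 km/s.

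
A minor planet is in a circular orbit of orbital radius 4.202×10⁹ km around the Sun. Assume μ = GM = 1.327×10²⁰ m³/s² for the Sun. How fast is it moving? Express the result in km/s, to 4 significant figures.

v ≈ 5.620 km/s

r = 4.202×10⁹ km = 4.202×10¹² m.
For a circular orbit v = √(μ/r) = √(1.327×10²⁰ / 4.202×10¹²) = √(3.158×10⁷) = 5620 m/s.
That is 5.620 km/s.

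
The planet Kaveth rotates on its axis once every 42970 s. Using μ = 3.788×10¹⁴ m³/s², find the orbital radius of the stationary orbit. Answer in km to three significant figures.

A synchronous orbit has period T, so by Kepler's third law a = (μT²/4π²)^(1/3).
μT²/4π² = 3.788×10¹⁴ × (4.297×10⁴)² / 39.48 = 1.772×10²² m³.
a = 2.607×10⁷ m = 26069 km.

r_sync ≈ 26100 km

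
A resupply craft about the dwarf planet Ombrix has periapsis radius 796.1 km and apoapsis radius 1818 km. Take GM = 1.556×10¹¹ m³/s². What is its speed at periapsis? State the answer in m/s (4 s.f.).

Semi-major axis a = (r_p + r_a)/2 = 1307.0 km = 1.307×10⁶ m.
Vis-viva: v² = μ(2/r − 1/a) = 1.556×10¹¹ × (2.512×10⁻⁶ − 7.651×10⁻⁷) = 2.719×10⁵ m²/s².
v = 521.4 m/s.

v ≈ 521.4 m/s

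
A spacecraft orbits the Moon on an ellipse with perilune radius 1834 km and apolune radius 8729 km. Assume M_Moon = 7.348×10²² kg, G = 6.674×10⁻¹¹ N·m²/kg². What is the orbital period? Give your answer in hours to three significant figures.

T ≈ 9.57 hours

μ = GM = 6.674×10⁻¹¹ × 7.348×10²² = 4.904×10¹² m³/s².
Semi-major axis a = (r_p + r_a)/2 = (1834.0 + 8729.0)/2 = 5281.5 km = 5.282×10⁶ m.
By Kepler's third law T = 2π√(a³/μ) = 2π × 5.481×10³ = 3.444×10⁴ s.
= 9.566 hours.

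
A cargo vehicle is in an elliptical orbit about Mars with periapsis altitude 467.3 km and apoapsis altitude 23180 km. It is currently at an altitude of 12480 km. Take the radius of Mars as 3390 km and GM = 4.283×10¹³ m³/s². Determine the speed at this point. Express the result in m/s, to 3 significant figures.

r_p = 3390 + 467.3 = 3857.3 km = 3.8573×10⁶ m.
r_a = 3390 + 23180 = 26570 km = 2.6570×10⁷ m.
r = 3390 + 12480 = 15870 km = 1.587×10⁷ m.
Semi-major axis a = (r_p + r_a)/2 = 15214 km = 1.521×10⁷ m.
Vis-viva: v² = μ(2/r − 1/a) = 4.283×10¹³ × (1.260×10⁻⁷ − 6.573×10⁻⁸) = 2.582×10⁶ m²/s².
v = 1607 m/s.

v ≈ 1610 m/s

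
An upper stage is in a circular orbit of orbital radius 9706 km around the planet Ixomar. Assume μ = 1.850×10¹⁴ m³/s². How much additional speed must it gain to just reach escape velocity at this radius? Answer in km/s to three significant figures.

Δv ≈ 1.81 km/s

r = 9706 km = 9.706×10⁶ m.
Circular speed v_c = √(μ/r) = 4366 m/s.
Escape speed v_esc = √(2μ/r) = √2 × v_c = 6174 m/s.
Δv = v_esc − v_c = 1808 m/s = 1.808 km/s.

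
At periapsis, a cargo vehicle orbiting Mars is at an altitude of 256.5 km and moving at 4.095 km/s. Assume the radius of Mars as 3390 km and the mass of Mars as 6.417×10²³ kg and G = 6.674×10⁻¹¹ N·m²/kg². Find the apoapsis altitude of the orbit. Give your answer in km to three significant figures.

μ = GM = 6.674×10⁻¹¹ × 6.417×10²³ = 4.283×10¹³ m³/s².
r_p = 3390 + 256.5 = 3646.5 km = 3.646×10⁶ m.
Specific energy ε = v²/2 − μ/r = -3.360×10⁶ J/kg, so a = −μ/(2ε) = 6.373×10⁶ m.
The apsides satisfy r_p + r_a = 2a, so the apoapsis radius is 2a − r_p = 9.099×10⁶ m = 9098.9 km.
Apoapsis altitude = 9098.9 − 3390 = 5708.9 km.

apoapsis altitude ≈ 5710 km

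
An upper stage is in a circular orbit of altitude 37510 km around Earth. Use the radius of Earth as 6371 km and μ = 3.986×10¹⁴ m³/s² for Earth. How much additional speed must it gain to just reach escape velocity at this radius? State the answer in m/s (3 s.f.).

Δv ≈ 1250 m/s

r = 6371 + 37510 = 43881 km = 4.3881×10⁷ m.
Circular speed v_c = √(μ/r) = 3014 m/s.
Escape speed v_esc = √(2μ/r) = √2 × v_c = 4262 m/s.
Δv = v_esc − v_c = 1248 m/s.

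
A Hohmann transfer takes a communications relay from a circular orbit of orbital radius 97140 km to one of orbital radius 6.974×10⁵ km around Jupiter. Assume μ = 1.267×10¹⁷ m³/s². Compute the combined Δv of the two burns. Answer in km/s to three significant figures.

Δv_total ≈ 18.5 km/s

r₁ = 97140 km = 9.714×10⁷ m.
r₂ = 6.974×10⁵ km = 6.974×10⁸ m.
Transfer ellipse a_t = (r₁ + r₂)/2 = 3.973×10⁸ m.
At r₁: circular v_c1 = √(μ/r₁) = 36120 m/s; transfer-perijove v_p = √[μ(2/r₁ − 1/a_t)] = 47850 m/s.
Δv₁ = v_p − v_c1 = 11740 m/s.
At r₂: circular v_c2 = √(μ/r₂) = 13480 m/s; transfer-apojove v_a = √[μ(2/r₂ − 1/a_t)] = 6665 m/s.
Δv₂ = v_c2 − v_a = 6814 m/s.
Total Δv = Δv₁ + Δv₂ = 18550 m/s = 18.55 km/s.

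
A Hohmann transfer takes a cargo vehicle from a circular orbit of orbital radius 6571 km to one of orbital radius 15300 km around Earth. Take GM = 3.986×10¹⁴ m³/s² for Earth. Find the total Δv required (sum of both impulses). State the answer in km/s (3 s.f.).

r₁ = 6571 km = 6.571×10⁶ m.
r₂ = 15300 km = 1.530×10⁷ m.
Transfer ellipse a_t = (r₁ + r₂)/2 = 1.094×10⁷ m.
At r₁: circular v_c1 = √(μ/r₁) = 7788 m/s; transfer-perigee v_p = √[μ(2/r₁ − 1/a_t)] = 9213 m/s.
Δv₁ = v_p − v_c1 = 1424 m/s.
At r₂: circular v_c2 = √(μ/r₂) = 5104 m/s; transfer-apogee v_a = √[μ(2/r₂ − 1/a_t)] = 3957 m/s.
Δv₂ = v_c2 − v_a = 1148 m/s.
Total Δv = Δv₁ + Δv₂ = 2572 m/s = 2.572 km/s.

Δv_total ≈ 2.57 km/s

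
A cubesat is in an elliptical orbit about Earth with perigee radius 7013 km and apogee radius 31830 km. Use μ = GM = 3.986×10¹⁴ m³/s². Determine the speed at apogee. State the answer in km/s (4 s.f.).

v ≈ 2.126 km/s

Semi-major axis a = (r_p + r_a)/2 = 19422 km = 1.942×10⁷ m.
Vis-viva: v² = μ(2/r − 1/a) = 3.986×10¹⁴ × (6.283×10⁻⁸ − 5.149×10⁻⁸) = 4.522×10⁶ m²/s².
v = 2126 m/s = 2.126 km/s.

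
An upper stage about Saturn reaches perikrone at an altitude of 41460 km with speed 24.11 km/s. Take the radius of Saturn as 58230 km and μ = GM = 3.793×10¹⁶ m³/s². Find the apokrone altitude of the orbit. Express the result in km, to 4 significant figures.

r_p = 58230 + 41460 = 99690 km = 9.969×10⁷ m.
Specific energy ε = v²/2 − μ/r = -8.983×10⁷ J/kg, so a = −μ/(2ε) = 2.111×10⁸ m.
The apsides satisfy r_p + r_a = 2a, so the apokrone radius is 2a − r_p = 3.225×10⁸ m = 3.2254×10⁵ km.
Apokrone altitude = 3.2254×10⁵ − 58230 = 2.6431×10⁵ km.

apokrone altitude ≈ 2.643×10⁵ km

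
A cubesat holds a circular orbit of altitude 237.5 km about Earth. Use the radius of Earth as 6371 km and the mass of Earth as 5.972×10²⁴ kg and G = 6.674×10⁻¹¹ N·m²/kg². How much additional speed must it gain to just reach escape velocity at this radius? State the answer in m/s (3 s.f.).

Δv ≈ 3220 m/s

μ = GM = 6.674×10⁻¹¹ × 5.972×10²⁴ = 3.986×10¹⁴ m³/s².
r = 6371 + 237.5 = 6608.5 km = 6.6085×10⁶ m.
Circular speed v_c = √(μ/r) = 7766 m/s.
Escape speed v_esc = √(2μ/r) = √2 × v_c = 10980 m/s.
Δv = v_esc − v_c = 3217 m/s.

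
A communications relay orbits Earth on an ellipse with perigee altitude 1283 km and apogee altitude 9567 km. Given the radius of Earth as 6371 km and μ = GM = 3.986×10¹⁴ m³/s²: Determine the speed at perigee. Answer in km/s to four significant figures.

r_p = 6371 + 1283 = 7654.0 km = 7.6540×10⁶ m.
r_a = 6371 + 9567 = 15938 km = 1.5938×10⁷ m.
Semi-major axis a = (r_p + r_a)/2 = 11796 km = 1.180×10⁷ m.
Vis-viva: v² = μ(2/r − 1/a) = 3.986×10¹⁴ × (2.613×10⁻⁷ − 8.477×10⁻⁸) = 7.036×10⁷ m²/s².
v = 8388 m/s = 8.388 km/s.

v ≈ 8.388 km/s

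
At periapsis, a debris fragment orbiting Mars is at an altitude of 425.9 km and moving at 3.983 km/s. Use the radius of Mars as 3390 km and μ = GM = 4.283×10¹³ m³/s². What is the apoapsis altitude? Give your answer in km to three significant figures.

r_p = 3390 + 425.9 = 3815.9 km = 3.816×10⁶ m.
Specific energy ε = v²/2 − μ/r = -3.292×10⁶ J/kg, so a = −μ/(2ε) = 6.505×10⁶ m.
The apsides satisfy r_p + r_a = 2a, so the apoapsis radius is 2a − r_p = 9.195×10⁶ m = 9194.6 km.
Apoapsis altitude = 9194.6 − 3390 = 5804.6 km.

apoapsis altitude ≈ 5800 km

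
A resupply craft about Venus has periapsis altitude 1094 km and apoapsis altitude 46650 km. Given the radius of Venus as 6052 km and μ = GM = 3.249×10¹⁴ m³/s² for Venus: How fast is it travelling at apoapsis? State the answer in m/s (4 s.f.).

r_p = 6052 + 1094 = 7146.0 km = 7.1460×10⁶ m.
r_a = 6052 + 46650 = 52702 km = 5.2702×10⁷ m.
Semi-major axis a = (r_p + r_a)/2 = 29924 km = 2.992×10⁷ m.
Vis-viva: v² = μ(2/r − 1/a) = 3.249×10¹⁴ × (3.795×10⁻⁸ − 3.342×10⁻⁸) = 1.472×10⁶ m²/s².
v = 1213 m/s.

v ≈ 1213 m/s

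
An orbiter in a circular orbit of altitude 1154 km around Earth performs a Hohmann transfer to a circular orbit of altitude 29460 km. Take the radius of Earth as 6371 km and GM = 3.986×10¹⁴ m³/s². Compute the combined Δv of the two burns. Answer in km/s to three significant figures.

r₁ = 6371 + 1154 = 7525.0 km = 7.5250×10⁶ m.
r₂ = 6371 + 29460 = 35831 km = 3.5831×10⁷ m.
Transfer ellipse a_t = (r₁ + r₂)/2 = 2.168×10⁷ m.
At r₁: circular v_c1 = √(μ/r₁) = 7278 m/s; transfer-perigee v_p = √[μ(2/r₁ − 1/a_t)] = 9357 m/s.
Δv₁ = v_p − v_c1 = 2079 m/s.
At r₂: circular v_c2 = √(μ/r₂) = 3335 m/s; transfer-apogee v_a = √[μ(2/r₂ − 1/a_t)] = 1965 m/s.
Δv₂ = v_c2 − v_a = 1370 m/s.
Total Δv = Δv₁ + Δv₂ = 3449 m/s = 3.449 km/s.

Δv_total ≈ 3.45 km/s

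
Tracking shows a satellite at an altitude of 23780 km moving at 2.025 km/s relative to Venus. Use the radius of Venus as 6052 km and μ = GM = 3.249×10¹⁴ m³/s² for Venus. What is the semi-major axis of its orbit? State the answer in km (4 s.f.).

r = 6052 + 23780 = 29832 km = 2.983×10⁷ m.
Vis-viva rearranged: 1/a = 2/r − v²/μ = 6.704×10⁻⁸ − 1.262×10⁻⁸ = 5.442×10⁻⁸ m⁻¹.
a = 1.838×10⁷ m = 18375 km.

a ≈ 18380 km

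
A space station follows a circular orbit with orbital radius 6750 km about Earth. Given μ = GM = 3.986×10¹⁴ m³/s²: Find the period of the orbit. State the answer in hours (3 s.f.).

r = 6750 km = 6.750×10⁶ m.
Kepler's third law: T = 2π√(r³/μ) = 2π√((6.750×10⁶)³ / 3.986×10¹⁴).
r³/μ = 7.716×10⁵ s², so T = 2π × 8.784×10² = 5.519×10³ s.
Converting: 5.519×10³ s ÷ 3600 = 1.533 hours.

T ≈ 1.53 hours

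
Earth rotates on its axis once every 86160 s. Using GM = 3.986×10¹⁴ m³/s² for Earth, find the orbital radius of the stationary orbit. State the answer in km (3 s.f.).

r_sync ≈ 42200 km

A synchronous orbit has period T, so by Kepler's third law a = (μT²/4π²)^(1/3).
μT²/4π² = 3.986×10¹⁴ × (8.616×10⁴)² / 39.48 = 7.495×10²² m³.
a = 4.216×10⁷ m = 42163 km.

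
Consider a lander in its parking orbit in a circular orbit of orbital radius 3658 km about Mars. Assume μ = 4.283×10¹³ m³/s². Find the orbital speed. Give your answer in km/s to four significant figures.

r = 3658 km = 3.658×10⁶ m.
For a circular orbit v = √(μ/r) = √(4.283×10¹³ / 3.658×10⁶) = √(1.171×10⁷) = 3422 m/s.
That is 3.422 km/s.

v ≈ 3.422 km/s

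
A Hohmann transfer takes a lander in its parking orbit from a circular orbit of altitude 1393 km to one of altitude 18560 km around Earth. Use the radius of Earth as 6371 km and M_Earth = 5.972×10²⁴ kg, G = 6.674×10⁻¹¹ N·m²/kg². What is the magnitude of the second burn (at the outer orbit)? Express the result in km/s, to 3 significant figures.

μ = GM = 6.674×10⁻¹¹ × 5.972×10²⁴ = 3.986×10¹⁴ m³/s².
r₁ = 6371 + 1393 = 7764.0 km = 7.7640×10⁶ m.
r₂ = 6371 + 18560 = 24931 km = 2.4931×10⁷ m.
Transfer ellipse a_t = (r₁ + r₂)/2 = 1.635×10⁷ m.
At r₁: circular v_c1 = √(μ/r₁) = 7165 m/s; transfer-perigee v_p = √[μ(2/r₁ − 1/a_t)] = 8848 m/s.
At r₂: circular v_c2 = √(μ/r₂) = 3998 m/s; transfer-apogee v_a = √[μ(2/r₂ − 1/a_t)] = 2755 m/s.
Δv₂ = v_c2 − v_a = 1243 m/s.
= 1.243 km/s.

Δv ≈ 1.24 km/s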